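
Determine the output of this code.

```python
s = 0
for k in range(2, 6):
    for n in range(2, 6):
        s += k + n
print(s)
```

k=2,n=2: s = 0+4 = 4
k=2,n=3: s = 4+5 = 9
k=2,n=4: s = 9+6 = 15
k=2,n=5: s = 15+7 = 22
k=3,n=2: s = 22+5 = 27
k=3,n=3: s = 27+6 = 33
k=3,n=4: s = 33+7 = 40
k=3,n=5: s = 40+8 = 48
k=4,n=2: s = 48+6 = 54
k=4,n=3: s = 54+7 = 61
k=4,n=4: s = 61+8 = 69
k=4,n=5: s = 69+9 = 78
k=5,n=2: s = 78+7 = 85
k=5,n=3: s = 85+8 = 93
k=5,n=4: s = 93+9 = 102
k=5,n=5: s = 102+10 = 112

112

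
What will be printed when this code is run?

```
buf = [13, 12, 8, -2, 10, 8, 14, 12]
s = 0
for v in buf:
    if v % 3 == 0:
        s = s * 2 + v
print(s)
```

36

v=13: not %3==0
v=12: %3==0, s = 0*2+12 = 12
v=8: not %3==0
v=-2: not %3==0
v=10: not %3==0
v=8: not %3==0
v=14: not %3==0
v=12: %3==0, s = 12*2+12 = 36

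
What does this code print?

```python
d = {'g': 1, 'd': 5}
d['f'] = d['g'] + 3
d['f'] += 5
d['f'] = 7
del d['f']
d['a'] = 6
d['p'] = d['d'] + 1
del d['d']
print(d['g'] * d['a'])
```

6

d['f'] = d['g']+3 = 4 → {'g': 1, 'd': 5, 'f': 4}
d['f'] = 4+5 = 9 → {'g': 1, 'd': 5, 'f': 9}
d['f'] = 7 → {'g': 1, 'd': 5, 'f': 7}
del 'f' → {'g': 1, 'd': 5}
d['a'] = 6 → {'g': 1, 'd': 5, 'a': 6}
d['p'] = d['d']+1 = 6 → {'g': 1, 'd': 5, 'a': 6, 'p': 6}
del 'd' → {'g': 1, 'a': 6, 'p': 6}
d['g']*d['a'] = 1*6 = 6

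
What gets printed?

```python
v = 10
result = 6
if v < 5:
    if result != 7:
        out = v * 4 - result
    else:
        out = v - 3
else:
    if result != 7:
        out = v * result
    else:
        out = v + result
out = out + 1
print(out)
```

61

v=10, result=6
v < 5 is False; result != 7 is True
→ out = v * result = 60
out = 60+1 = 61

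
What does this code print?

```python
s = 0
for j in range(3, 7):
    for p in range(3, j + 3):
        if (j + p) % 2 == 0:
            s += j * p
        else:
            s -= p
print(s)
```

210

j=3,p=3: even sum, s = 0+9 = 9
j=3,p=4: odd sum, s = 9-4 = 5
j=3,p=5: even sum, s = 5+15 = 20
j=4,p=3: odd sum, s = 20-3 = 17
j=4,p=4: even sum, s = 17+16 = 33
j=4,p=5: odd sum, s = 33-5 = 28
j=4,p=6: even sum, s = 28+24 = 52
j=5,p=3: even sum, s = 52+15 = 67
j=5,p=4: odd sum, s = 67-4 = 63
j=5,p=5: even sum, s = 63+25 = 88
j=5,p=6: odd sum, s = 88-6 = 82
j=5,p=7: even sum, s = 82+35 = 117
j=6,p=3: odd sum, s = 117-3 = 114
j=6,p=4: even sum, s = 114+24 = 138
j=6,p=5: odd sum, s = 138-5 = 133
j=6,p=6: even sum, s = 133+36 = 169
j=6,p=7: odd sum, s = 169-7 = 162
j=6,p=8: even sum, s = 162+48 = 210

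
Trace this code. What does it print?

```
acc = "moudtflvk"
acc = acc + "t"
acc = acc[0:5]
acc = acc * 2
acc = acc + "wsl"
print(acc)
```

+ 't' → 'moudtflvkt'
slice [0:5] → 'moudt'
repeat ×2 → 'moudtmoudt'
+ 'wsl' → 'moudtmoudtwsl'

moudtmoudtwsl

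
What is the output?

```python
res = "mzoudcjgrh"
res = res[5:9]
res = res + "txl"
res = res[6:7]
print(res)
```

l

slice [5:9] → 'cjgr'
+ 'txl' → 'cjgrtxl'
slice [6:7] → 'l'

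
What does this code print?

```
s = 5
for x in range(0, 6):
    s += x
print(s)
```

x=0: s = 5+0 = 5
x=1: s = 5+1 = 6
x=2: s = 6+2 = 8
x=3: s = 8+3 = 11
x=4: s = 11+4 = 15
x=5: s = 15+5 = 20

20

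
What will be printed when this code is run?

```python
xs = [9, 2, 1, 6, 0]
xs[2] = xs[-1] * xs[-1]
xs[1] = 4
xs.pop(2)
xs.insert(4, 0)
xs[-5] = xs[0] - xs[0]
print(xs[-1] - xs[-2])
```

0

xs[2] = xs[-1]*xs[-1] = 0*0 = 0 → [9, 2, 0, 6, 0]
xs[1] = 4 → [9, 4, 0, 6, 0]
pop(2) removes 0 → [9, 4, 6, 0]
insert 0 at 4 → [9, 4, 6, 0, 0]
xs[-5] = xs[0]-xs[0] = 9-9 = 0 → [0, 4, 6, 0, 0]
xs[-1]-xs[-2] = 0-0 = 0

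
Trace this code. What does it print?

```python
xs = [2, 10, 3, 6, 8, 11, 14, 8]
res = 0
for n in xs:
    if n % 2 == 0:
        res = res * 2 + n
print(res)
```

n=2: even, res = 0*2+2 = 2
n=10: even, res = 2*2+10 = 14
n=3: not even
n=6: even, res = 14*2+6 = 34
n=8: even, res = 34*2+8 = 76
n=11: not even
n=14: even, res = 76*2+14 = 166
n=8: even, res = 166*2+8 = 340

340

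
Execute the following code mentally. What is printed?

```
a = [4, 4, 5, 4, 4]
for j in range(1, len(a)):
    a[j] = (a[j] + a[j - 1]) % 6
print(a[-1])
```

3

j=1: a[1] = (4+4)%6 = 2 → [4, 2, 5, 4, 4]
j=2: a[2] = (5+2)%6 = 1 → [4, 2, 1, 4, 4]
j=3: a[3] = (4+1)%6 = 5 → [4, 2, 1, 5, 4]
j=4: a[4] = (4+5)%6 = 3 → [4, 2, 1, 5, 3]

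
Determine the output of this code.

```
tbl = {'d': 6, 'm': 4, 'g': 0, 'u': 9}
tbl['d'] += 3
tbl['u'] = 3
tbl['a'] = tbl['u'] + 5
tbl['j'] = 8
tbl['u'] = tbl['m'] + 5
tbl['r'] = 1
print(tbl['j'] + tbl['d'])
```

17

tbl['d'] = 6+3 = 9 → {'d': 9, 'm': 4, 'g': 0, 'u': 9}
tbl['u'] = 3 → {'d': 9, 'm': 4, 'g': 0, 'u': 3}
tbl['a'] = tbl['u']+5 = 8 → {'d': 9, 'm': 4, 'g': 0, 'u': 3, 'a': 8}
tbl['j'] = 8 → {'d': 9, 'm': 4, 'g': 0, 'u': 3, 'a': 8, 'j': 8}
tbl['u'] = tbl['m']+5 = 9 → {'d': 9, 'm': 4, 'g': 0, 'u': 9, 'a': 8, 'j': 8}
tbl['r'] = 1 → {'d': 9, 'm': 4, 'g': 0, 'u': 9, 'a': 8, 'j': 8, 'r': 1}
tbl['j']+tbl['d'] = 8+9 = 17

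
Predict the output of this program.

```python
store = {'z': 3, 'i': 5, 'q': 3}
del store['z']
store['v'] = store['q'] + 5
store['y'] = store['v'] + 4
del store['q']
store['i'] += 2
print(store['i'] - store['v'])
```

del 'z' → {'i': 5, 'q': 3}
store['v'] = store['q']+5 = 8 → {'i': 5, 'q': 3, 'v': 8}
store['y'] = store['v']+4 = 12 → {'i': 5, 'q': 3, 'v': 8, 'y': 12}
del 'q' → {'i': 5, 'v': 8, 'y': 12}
store['i'] = 5+2 = 7 → {'i': 7, 'v': 8, 'y': 12}
store['i']-store['v'] = 7-8 = -1

-1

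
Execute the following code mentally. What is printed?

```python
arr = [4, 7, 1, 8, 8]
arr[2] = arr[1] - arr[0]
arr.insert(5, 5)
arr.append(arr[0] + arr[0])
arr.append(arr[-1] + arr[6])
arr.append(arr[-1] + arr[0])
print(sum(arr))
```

arr[2] = arr[1]-arr[0] = 7-4 = 3 → [4, 7, 3, 8, 8]
insert 5 at 5 → [4, 7, 3, 8, 8, 5]
append arr[0]+arr[0] = 4+4 = 8 → [4, 7, 3, 8, 8, 5, 8]
append arr[-1]+arr[6] = 8+8 = 16 → [4, 7, 3, 8, 8, 5, 8, 16]
append arr[-1]+arr[0] = 16+4 = 20 → [4, 7, 3, 8, 8, 5, 8, 16, 20]
sum = 79

79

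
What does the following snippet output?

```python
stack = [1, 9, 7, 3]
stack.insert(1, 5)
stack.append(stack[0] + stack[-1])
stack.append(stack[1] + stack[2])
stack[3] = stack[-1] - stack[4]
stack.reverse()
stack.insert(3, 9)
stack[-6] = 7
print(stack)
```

[14, 4, 7, 9, 11, 9, 5, 1]

insert 5 at 1 → [1, 5, 9, 7, 3]
append stack[0]+stack[-1] = 1+3 = 4 → [1, 5, 9, 7, 3, 4]
append stack[1]+stack[2] = 5+9 = 14 → [1, 5, 9, 7, 3, 4, 14]
stack[3] = stack[-1]-stack[4] = 14-3 = 11 → [1, 5, 9, 11, 3, 4, 14]
reverse → [14, 4, 3, 11, 9, 5, 1]
insert 9 at 3 → [14, 4, 3, 9, 11, 9, 5, 1]
stack[-6] = 7 → [14, 4, 7, 9, 11, 9, 5, 1]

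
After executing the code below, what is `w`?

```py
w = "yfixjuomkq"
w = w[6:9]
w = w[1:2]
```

'm'

slice [6:9] → 'omk'
slice [1:2] → 'm'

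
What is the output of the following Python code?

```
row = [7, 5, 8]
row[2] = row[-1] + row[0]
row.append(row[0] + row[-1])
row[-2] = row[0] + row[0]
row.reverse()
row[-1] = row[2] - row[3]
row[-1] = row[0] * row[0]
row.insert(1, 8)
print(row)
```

row[2] = row[-1]+row[0] = 8+7 = 15 → [7, 5, 15]
append row[0]+row[-1] = 7+15 = 22 → [7, 5, 15, 22]
row[-2] = row[0]+row[0] = 7+7 = 14 → [7, 5, 14, 22]
reverse → [22, 14, 5, 7]
row[-1] = row[2]-row[3] = 5-7 = -2 → [22, 14, 5, -2]
row[-1] = row[0]*row[0] = 22*22 = 484 → [22, 14, 5, 484]
insert 8 at 1 → [22, 8, 14, 5, 484]

[22, 8, 14, 5, 484]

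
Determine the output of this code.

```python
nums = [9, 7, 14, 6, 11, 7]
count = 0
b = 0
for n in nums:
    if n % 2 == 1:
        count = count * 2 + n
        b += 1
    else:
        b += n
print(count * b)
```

3096

n=9: odd, count = 0*2+9 = 9; b=1
n=7: odd, count = 9*2+7 = 25; b=2
n=14: not odd; b=16
n=6: not odd; b=22
n=11: odd, count = 25*2+11 = 61; b=23
n=7: odd, count = 61*2+7 = 129; b=24
count*b = 129*24 = 3096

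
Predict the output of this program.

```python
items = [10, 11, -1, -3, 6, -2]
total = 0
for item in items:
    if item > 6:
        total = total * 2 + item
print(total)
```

31

item=10: >6, total = 0*2+10 = 10
item=11: >6, total = 10*2+11 = 31
item=-1: not >6
item=-3: not >6
item=6: not >6
item=-2: not >6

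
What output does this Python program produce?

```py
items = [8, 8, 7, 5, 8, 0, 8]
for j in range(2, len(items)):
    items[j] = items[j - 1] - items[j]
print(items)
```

[8, 8, 1, -4, -12, -12, -20]

j=2: items[2] = 8-7 = 1 → [8, 8, 1, 5, 8, 0, 8]
j=3: items[3] = 1-5 = -4 → [8, 8, 1, -4, 8, 0, 8]
j=4: items[4] = (-4)-8 = -12 → [8, 8, 1, -4, -12, 0, 8]
j=5: items[5] = (-12)-0 = -12 → [8, 8, 1, -4, -12, -12, 8]
j=6: items[6] = (-12)-8 = -20 → [8, 8, 1, -4, -12, -12, -20]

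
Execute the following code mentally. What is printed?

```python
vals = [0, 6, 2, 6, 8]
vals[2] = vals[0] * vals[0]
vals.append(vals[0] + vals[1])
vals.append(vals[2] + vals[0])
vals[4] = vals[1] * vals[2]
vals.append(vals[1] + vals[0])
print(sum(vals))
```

24

vals[2] = vals[0]*vals[0] = 0*0 = 0 → [0, 6, 0, 6, 8]
append vals[0]+vals[1] = 0+6 = 6 → [0, 6, 0, 6, 8, 6]
append vals[2]+vals[0] = 0+0 = 0 → [0, 6, 0, 6, 8, 6, 0]
vals[4] = vals[1]*vals[2] = 6*0 = 0 → [0, 6, 0, 6, 0, 6, 0]
append vals[1]+vals[0] = 6+0 = 6 → [0, 6, 0, 6, 0, 6, 0, 6]
sum = 24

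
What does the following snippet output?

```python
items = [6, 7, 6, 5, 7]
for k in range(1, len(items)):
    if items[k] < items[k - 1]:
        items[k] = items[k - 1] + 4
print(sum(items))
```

58

k=1: 7>=6, unchanged → [6, 7, 6, 5, 7]
k=2: 6<7, items[2] = 7+4 = 11 → [6, 7, 11, 5, 7]
k=3: 5<11, items[3] = 11+4 = 15 → [6, 7, 11, 15, 7]
k=4: 7<15, items[4] = 15+4 = 19 → [6, 7, 11, 15, 19]
sum = 58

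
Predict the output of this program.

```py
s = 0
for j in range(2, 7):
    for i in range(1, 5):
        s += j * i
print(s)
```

200

j=2,i=1: s = 0+2 = 2
j=2,i=2: s = 2+4 = 6
j=2,i=3: s = 6+6 = 12
j=2,i=4: s = 12+8 = 20
j=3,i=1: s = 20+3 = 23
j=3,i=2: s = 23+6 = 29
j=3,i=3: s = 29+9 = 38
j=3,i=4: s = 38+12 = 50
j=4,i=1: s = 50+4 = 54
j=4,i=2: s = 54+8 = 62
j=4,i=3: s = 62+12 = 74
j=4,i=4: s = 74+16 = 90
j=5,i=1: s = 90+5 = 95
j=5,i=2: s = 95+10 = 105
j=5,i=3: s = 105+15 = 120
j=5,i=4: s = 120+20 = 140
j=6,i=1: s = 140+6 = 146
j=6,i=2: s = 146+12 = 158
j=6,i=3: s = 158+18 = 176
j=6,i=4: s = 176+24 = 200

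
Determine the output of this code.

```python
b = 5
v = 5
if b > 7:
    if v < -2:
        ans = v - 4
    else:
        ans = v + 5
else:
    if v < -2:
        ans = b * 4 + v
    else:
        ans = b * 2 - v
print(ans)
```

b=5, v=5
b > 7 is False; v < -2 is False
→ ans = b * 2 - v = 5

5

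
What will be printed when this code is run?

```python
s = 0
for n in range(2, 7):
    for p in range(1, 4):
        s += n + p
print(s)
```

90

n=2,p=1: s = 0+3 = 3
n=2,p=2: s = 3+4 = 7
n=2,p=3: s = 7+5 = 12
n=3,p=1: s = 12+4 = 16
n=3,p=2: s = 16+5 = 21
n=3,p=3: s = 21+6 = 27
n=4,p=1: s = 27+5 = 32
n=4,p=2: s = 32+6 = 38
n=4,p=3: s = 38+7 = 45
n=5,p=1: s = 45+6 = 51
n=5,p=2: s = 51+7 = 58
n=5,p=3: s = 58+8 = 66
n=6,p=1: s = 66+7 = 73
n=6,p=2: s = 73+8 = 81
n=6,p=3: s = 81+9 = 90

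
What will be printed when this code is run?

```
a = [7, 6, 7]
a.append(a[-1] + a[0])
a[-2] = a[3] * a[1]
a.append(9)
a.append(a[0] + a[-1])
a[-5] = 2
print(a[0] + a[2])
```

append a[-1]+a[0] = 7+7 = 14 → [7, 6, 7, 14]
a[-2] = a[3]*a[1] = 14*6 = 84 → [7, 6, 84, 14]
append 9 → [7, 6, 84, 14, 9]
append a[0]+a[-1] = 7+9 = 16 → [7, 6, 84, 14, 9, 16]
a[-5] = 2 → [7, 2, 84, 14, 9, 16]
a[0]+a[2] = 7+84 = 91

91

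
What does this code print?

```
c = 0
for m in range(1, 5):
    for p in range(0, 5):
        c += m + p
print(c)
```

m=1,p=0: c = 0+1 = 1
m=1,p=1: c = 1+2 = 3
m=1,p=2: c = 3+3 = 6
m=1,p=3: c = 6+4 = 10
m=1,p=4: c = 10+5 = 15
m=2,p=0: c = 15+2 = 17
m=2,p=1: c = 17+3 = 20
m=2,p=2: c = 20+4 = 24
m=2,p=3: c = 24+5 = 29
m=2,p=4: c = 29+6 = 35
m=3,p=0: c = 35+3 = 38
m=3,p=1: c = 38+4 = 42
m=3,p=2: c = 42+5 = 47
m=3,p=3: c = 47+6 = 53
m=3,p=4: c = 53+7 = 60
m=4,p=0: c = 60+4 = 64
m=4,p=1: c = 64+5 = 69
m=4,p=2: c = 69+6 = 75
m=4,p=3: c = 75+7 = 82
m=4,p=4: c = 82+8 = 90

90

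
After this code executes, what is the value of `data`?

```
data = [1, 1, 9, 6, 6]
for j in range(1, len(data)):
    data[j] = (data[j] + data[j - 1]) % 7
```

j=1: data[1] = (1+1)%7 = 2 → [1, 2, 9, 6, 6]
j=2: data[2] = (9+2)%7 = 4 → [1, 2, 4, 6, 6]
j=3: data[3] = (6+4)%7 = 3 → [1, 2, 4, 3, 6]
j=4: data[4] = (6+3)%7 = 2 → [1, 2, 4, 3, 2]

[1, 2, 4, 3, 2]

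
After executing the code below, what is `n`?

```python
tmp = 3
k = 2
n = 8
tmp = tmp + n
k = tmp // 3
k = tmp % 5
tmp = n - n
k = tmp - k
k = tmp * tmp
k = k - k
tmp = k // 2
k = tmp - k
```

tmp = 3+8 = 11
k = 11//3 = 3
k = 11%5 = 1
tmp = 8-8 = 0
k = 0-1 = -1
k = 0*0 = 0
k = 0-0 = 0
tmp = 0//2 = 0
k = 0-0 = 0

8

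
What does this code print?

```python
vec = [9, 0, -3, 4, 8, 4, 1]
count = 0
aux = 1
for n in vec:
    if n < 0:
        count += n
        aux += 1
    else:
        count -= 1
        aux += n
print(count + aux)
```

n=9: not <0, count = 0-1 = -1; aux=10
n=0: not <0, count = (-1)-1 = -2; aux=10
n=-3: <0, count = (-2)+(-3) = -5; aux=11
n=4: not <0, count = (-5)-1 = -6; aux=15
n=8: not <0, count = (-6)-1 = -7; aux=23
n=4: not <0, count = (-7)-1 = -8; aux=27
n=1: not <0, count = (-8)-1 = -9; aux=28
count+aux = (-9)+28 = 19

19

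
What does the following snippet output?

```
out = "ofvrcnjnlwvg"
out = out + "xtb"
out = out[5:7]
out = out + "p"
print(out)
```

+ 'xtb' → 'ofvrcnjnlwvgxtb'
slice [5:7] → 'nj'
+ 'p' → 'njp'

njp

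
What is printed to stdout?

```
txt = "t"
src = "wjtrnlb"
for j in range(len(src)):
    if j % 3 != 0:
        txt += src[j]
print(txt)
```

tjtnl

j=0: skip
j=1: add 'j' → 'tj'
j=2: add 't' → 'tjt'
j=3: skip
j=4: add 'n' → 'tjtn'
j=5: add 'l' → 'tjtnl'
j=6: skip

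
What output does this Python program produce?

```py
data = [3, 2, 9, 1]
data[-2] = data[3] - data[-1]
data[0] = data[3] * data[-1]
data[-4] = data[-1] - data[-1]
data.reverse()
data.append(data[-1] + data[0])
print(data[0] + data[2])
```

3

data[-2] = data[3]-data[-1] = 1-1 = 0 → [3, 2, 0, 1]
data[0] = data[3]*data[-1] = 1*1 = 1 → [1, 2, 0, 1]
data[-4] = data[-1]-data[-1] = 1-1 = 0 → [0, 2, 0, 1]
reverse → [1, 0, 2, 0]
append data[-1]+data[0] = 0+1 = 1 → [1, 0, 2, 0, 1]
data[0]+data[2] = 1+2 = 3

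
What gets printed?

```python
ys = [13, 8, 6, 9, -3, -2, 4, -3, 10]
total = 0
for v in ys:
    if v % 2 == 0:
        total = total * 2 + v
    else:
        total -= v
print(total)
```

-272

v=13: not even, total = 0-13 = -13
v=8: even, total = (-13)*2+8 = -18
v=6: even, total = (-18)*2+6 = -30
v=9: not even, total = (-30)-9 = -39
v=-3: not even, total = (-39)-(-3) = -36
v=-2: even, total = (-36)*2+(-2) = -74
v=4: even, total = (-74)*2+4 = -144
v=-3: not even, total = (-144)-(-3) = -141
v=10: even, total = (-141)*2+10 = -272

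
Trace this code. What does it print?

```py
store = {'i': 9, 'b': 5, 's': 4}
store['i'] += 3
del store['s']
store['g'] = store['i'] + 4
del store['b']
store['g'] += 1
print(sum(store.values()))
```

29

store['i'] = 9+3 = 12 → {'i': 12, 'b': 5, 's': 4}
del 's' → {'i': 12, 'b': 5}
store['g'] = store['i']+4 = 16 → {'i': 12, 'b': 5, 'g': 16}
del 'b' → {'i': 12, 'g': 16}
store['g'] = 16+1 = 17 → {'i': 12, 'g': 17}
sum of values = 29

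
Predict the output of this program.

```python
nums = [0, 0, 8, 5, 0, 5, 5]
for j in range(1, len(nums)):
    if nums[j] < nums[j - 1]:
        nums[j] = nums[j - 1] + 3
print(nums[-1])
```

j=1: 0>=0, unchanged → [0, 0, 8, 5, 0, 5, 5]
j=2: 8>=0, unchanged → [0, 0, 8, 5, 0, 5, 5]
j=3: 5<8, nums[3] = 8+3 = 11 → [0, 0, 8, 11, 0, 5, 5]
j=4: 0<11, nums[4] = 11+3 = 14 → [0, 0, 8, 11, 14, 5, 5]
j=5: 5<14, nums[5] = 14+3 = 17 → [0, 0, 8, 11, 14, 17, 5]
j=6: 5<17, nums[6] = 17+3 = 20 → [0, 0, 8, 11, 14, 17, 20]

20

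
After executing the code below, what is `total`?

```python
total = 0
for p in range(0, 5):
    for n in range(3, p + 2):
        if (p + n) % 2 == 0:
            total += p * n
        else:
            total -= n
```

10

p=2,n=3: odd sum, total = 0-3 = -3
p=3,n=3: even sum, total = (-3)+9 = 6
p=3,n=4: odd sum, total = 6-4 = 2
p=4,n=3: odd sum, total = 2-3 = -1
p=4,n=4: even sum, total = (-1)+16 = 15
p=4,n=5: odd sum, total = 15-5 = 10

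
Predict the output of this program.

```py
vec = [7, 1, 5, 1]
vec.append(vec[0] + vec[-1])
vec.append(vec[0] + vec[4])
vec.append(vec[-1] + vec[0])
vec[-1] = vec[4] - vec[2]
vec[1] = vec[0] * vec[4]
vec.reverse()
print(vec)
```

append vec[0]+vec[-1] = 7+1 = 8 → [7, 1, 5, 1, 8]
append vec[0]+vec[4] = 7+8 = 15 → [7, 1, 5, 1, 8, 15]
append vec[-1]+vec[0] = 15+7 = 22 → [7, 1, 5, 1, 8, 15, 22]
vec[-1] = vec[4]-vec[2] = 8-5 = 3 → [7, 1, 5, 1, 8, 15, 3]
vec[1] = vec[0]*vec[4] = 7*8 = 56 → [7, 56, 5, 1, 8, 15, 3]
reverse → [3, 15, 8, 1, 5, 56, 7]

[3, 15, 8, 1, 5, 56, 7]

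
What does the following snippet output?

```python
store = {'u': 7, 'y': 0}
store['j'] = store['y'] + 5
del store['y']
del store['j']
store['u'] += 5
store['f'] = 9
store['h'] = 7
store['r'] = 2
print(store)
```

store['j'] = store['y']+5 = 5 → {'u': 7, 'y': 0, 'j': 5}
del 'y' → {'u': 7, 'j': 5}
del 'j' → {'u': 7}
store['u'] = 7+5 = 12 → {'u': 12}
store['f'] = 9 → {'u': 12, 'f': 9}
store['h'] = 7 → {'u': 12, 'f': 9, 'h': 7}
store['r'] = 2 → {'u': 12, 'f': 9, 'h': 7, 'r': 2}

{'u': 12, 'f': 9, 'h': 7, 'r': 2}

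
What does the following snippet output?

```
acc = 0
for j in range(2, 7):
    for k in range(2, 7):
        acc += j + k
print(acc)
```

200

j=2,k=2: acc = 0+4 = 4
j=2,k=3: acc = 4+5 = 9
j=2,k=4: acc = 9+6 = 15
j=2,k=5: acc = 15+7 = 22
j=2,k=6: acc = 22+8 = 30
j=3,k=2: acc = 30+5 = 35
j=3,k=3: acc = 35+6 = 41
j=3,k=4: acc = 41+7 = 48
j=3,k=5: acc = 48+8 = 56
j=3,k=6: acc = 56+9 = 65
j=4,k=2: acc = 65+6 = 71
j=4,k=3: acc = 71+7 = 78
j=4,k=4: acc = 78+8 = 86
j=4,k=5: acc = 86+9 = 95
j=4,k=6: acc = 95+10 = 105
j=5,k=2: acc = 105+7 = 112
j=5,k=3: acc = 112+8 = 120
j=5,k=4: acc = 120+9 = 129
j=5,k=5: acc = 129+10 = 139
j=5,k=6: acc = 139+11 = 150
j=6,k=2: acc = 150+8 = 158
j=6,k=3: acc = 158+9 = 167
j=6,k=4: acc = 167+10 = 177
j=6,k=5: acc = 177+11 = 188
j=6,k=6: acc = 188+12 = 200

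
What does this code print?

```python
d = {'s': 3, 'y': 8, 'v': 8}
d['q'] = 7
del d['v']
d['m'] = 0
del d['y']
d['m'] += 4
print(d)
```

{'s': 3, 'q': 7, 'm': 4}

d['q'] = 7 → {'s': 3, 'y': 8, 'v': 8, 'q': 7}
del 'v' → {'s': 3, 'y': 8, 'q': 7}
d['m'] = 0 → {'s': 3, 'y': 8, 'q': 7, 'm': 0}
del 'y' → {'s': 3, 'q': 7, 'm': 0}
d['m'] = 0+4 = 4 → {'s': 3, 'q': 7, 'm': 4}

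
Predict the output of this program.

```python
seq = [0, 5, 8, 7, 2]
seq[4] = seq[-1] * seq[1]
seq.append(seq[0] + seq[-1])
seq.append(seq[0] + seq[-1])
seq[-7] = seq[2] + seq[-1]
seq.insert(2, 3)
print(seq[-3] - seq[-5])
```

2

seq[4] = seq[-1]*seq[1] = 2*5 = 10 → [0, 5, 8, 7, 10]
append seq[0]+seq[-1] = 0+10 = 10 → [0, 5, 8, 7, 10, 10]
append seq[0]+seq[-1] = 0+10 = 10 → [0, 5, 8, 7, 10, 10, 10]
seq[-7] = seq[2]+seq[-1] = 8+10 = 18 → [18, 5, 8, 7, 10, 10, 10]
insert 3 at 2 → [18, 5, 3, 8, 7, 10, 10, 10]
seq[-3]-seq[-5] = 10-8 = 2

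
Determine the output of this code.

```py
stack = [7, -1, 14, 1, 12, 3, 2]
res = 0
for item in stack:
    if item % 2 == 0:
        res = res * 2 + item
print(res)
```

item=7: not even
item=-1: not even
item=14: even, res = 0*2+14 = 14
item=1: not even
item=12: even, res = 14*2+12 = 40
item=3: not even
item=2: even, res = 40*2+2 = 82

82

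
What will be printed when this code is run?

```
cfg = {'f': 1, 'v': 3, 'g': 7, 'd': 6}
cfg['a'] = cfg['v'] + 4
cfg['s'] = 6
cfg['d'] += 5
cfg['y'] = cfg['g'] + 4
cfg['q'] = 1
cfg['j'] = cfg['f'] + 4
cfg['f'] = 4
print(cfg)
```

cfg['a'] = cfg['v']+4 = 7 → {'f': 1, 'v': 3, 'g': 7, 'd': 6, 'a': 7}
cfg['s'] = 6 → {'f': 1, 'v': 3, 'g': 7, 'd': 6, 'a': 7, 's': 6}
cfg['d'] = 6+5 = 11 → {'f': 1, 'v': 3, 'g': 7, 'd': 11, 'a': 7, 's': 6}
cfg['y'] = cfg['g']+4 = 11 → {'f': 1, 'v': 3, 'g': 7, 'd': 11, 'a': 7, 's': 6, 'y': 11}
cfg['q'] = 1 → {'f': 1, 'v': 3, 'g': 7, 'd': 11, 'a': 7, 's': 6, 'y': 11, 'q': 1}
cfg['j'] = cfg['f']+4 = 5 → {'f': 1, 'v': 3, 'g': 7, 'd': 11, 'a': 7, 's': 6, 'y': 11, 'q': 1, 'j': 5}
cfg['f'] = 4 → {'f': 4, 'v': 3, 'g': 7, 'd': 11, 'a': 7, 's': 6, 'y': 11, 'q': 1, 'j': 5}

{'f': 4, 'v': 3, 'g': 7, 'd': 11, 'a': 7, 's': 6, 'y': 11, 'q': 1, 'j': 5}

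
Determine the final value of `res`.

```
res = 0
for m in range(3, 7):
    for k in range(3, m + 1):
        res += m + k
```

90

m=3,k=3: res = 0+6 = 6
m=4,k=3: res = 6+7 = 13
m=4,k=4: res = 13+8 = 21
m=5,k=3: res = 21+8 = 29
m=5,k=4: res = 29+9 = 38
m=5,k=5: res = 38+10 = 48
m=6,k=3: res = 48+9 = 57
m=6,k=4: res = 57+10 = 67
m=6,k=5: res = 67+11 = 78
m=6,k=6: res = 78+12 = 90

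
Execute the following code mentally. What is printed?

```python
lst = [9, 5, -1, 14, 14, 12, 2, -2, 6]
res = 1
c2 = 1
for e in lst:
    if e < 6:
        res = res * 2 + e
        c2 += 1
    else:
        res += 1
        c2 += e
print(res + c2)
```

143

e=9: not <6, res = 1+1 = 2; c2=10
e=5: <6, res = 2*2+5 = 9; c2=11
e=-1: <6, res = 9*2+(-1) = 17; c2=12
e=14: not <6, res = 17+1 = 18; c2=26
e=14: not <6, res = 18+1 = 19; c2=40
e=12: not <6, res = 19+1 = 20; c2=52
e=2: <6, res = 20*2+2 = 42; c2=53
e=-2: <6, res = 42*2+(-2) = 82; c2=54
e=6: not <6, res = 82+1 = 83; c2=60
res+c2 = 83+60 = 143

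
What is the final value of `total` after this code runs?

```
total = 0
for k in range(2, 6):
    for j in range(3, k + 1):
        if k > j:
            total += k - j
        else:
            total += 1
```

7

k=3,j=3: not 3>3, total = 0+1 = 1
k=4,j=3: 4>3, total = 1+1 = 2
k=4,j=4: not 4>4, total = 2+1 = 3
k=5,j=3: 5>3, total = 3+2 = 5
k=5,j=4: 5>4, total = 5+1 = 6
k=5,j=5: not 5>5, total = 6+1 = 7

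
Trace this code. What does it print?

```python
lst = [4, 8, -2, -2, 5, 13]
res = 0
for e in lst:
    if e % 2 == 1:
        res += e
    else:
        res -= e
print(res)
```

10

e=4: not odd, res = 0-4 = -4
e=8: not odd, res = (-4)-8 = -12
e=-2: not odd, res = (-12)-(-2) = -10
e=-2: not odd, res = (-10)-(-2) = -8
e=5: odd, res = (-8)+5 = -3
e=13: odd, res = (-3)+13 = 10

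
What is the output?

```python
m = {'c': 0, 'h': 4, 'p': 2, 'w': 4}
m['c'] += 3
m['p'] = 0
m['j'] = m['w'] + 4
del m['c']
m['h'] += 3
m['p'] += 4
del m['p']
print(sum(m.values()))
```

19

m['c'] = 0+3 = 3 → {'c': 3, 'h': 4, 'p': 2, 'w': 4}
m['p'] = 0 → {'c': 3, 'h': 4, 'p': 0, 'w': 4}
m['j'] = m['w']+4 = 8 → {'c': 3, 'h': 4, 'p': 0, 'w': 4, 'j': 8}
del 'c' → {'h': 4, 'p': 0, 'w': 4, 'j': 8}
m['h'] = 4+3 = 7 → {'h': 7, 'p': 0, 'w': 4, 'j': 8}
m['p'] = 0+4 = 4 → {'h': 7, 'p': 4, 'w': 4, 'j': 8}
del 'p' → {'h': 7, 'w': 4, 'j': 8}
sum of values = 19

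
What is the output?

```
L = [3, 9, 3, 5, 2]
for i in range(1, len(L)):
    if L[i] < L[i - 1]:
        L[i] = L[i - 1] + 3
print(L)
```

i=1: 9>=3, unchanged → [3, 9, 3, 5, 2]
i=2: 3<9, L[2] = 9+3 = 12 → [3, 9, 12, 5, 2]
i=3: 5<12, L[3] = 12+3 = 15 → [3, 9, 12, 15, 2]
i=4: 2<15, L[4] = 15+3 = 18 → [3, 9, 12, 15, 18]

[3, 9, 12, 15, 18]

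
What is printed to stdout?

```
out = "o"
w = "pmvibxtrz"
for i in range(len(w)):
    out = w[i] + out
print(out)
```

i=0: prepend 'p' → 'po'
i=1: prepend 'm' → 'mpo'
i=2: prepend 'v' → 'vmpo'
i=3: prepend 'i' → 'ivmpo'
i=4: prepend 'b' → 'bivmpo'
i=5: prepend 'x' → 'xbivmpo'
i=6: prepend 't' → 'txbivmpo'
i=7: prepend 'r' → 'rtxbivmpo'
i=8: prepend 'z' → 'zrtxbivmpo'

zrtxbivmpo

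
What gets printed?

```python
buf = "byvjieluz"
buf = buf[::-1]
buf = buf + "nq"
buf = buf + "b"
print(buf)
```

reverse → 'zuleijvyb'
+ 'nq' → 'zuleijvybnq'
+ 'b' → 'zuleijvybnqb'

zuleijvybnqb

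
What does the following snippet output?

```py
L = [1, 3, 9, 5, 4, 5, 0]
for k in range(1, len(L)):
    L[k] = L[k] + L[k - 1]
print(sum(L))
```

112

k=1: L[1] = 3+1 = 4 → [1, 4, 9, 5, 4, 5, 0]
k=2: L[2] = 9+4 = 13 → [1, 4, 13, 5, 4, 5, 0]
k=3: L[3] = 5+13 = 18 → [1, 4, 13, 18, 4, 5, 0]
k=4: L[4] = 4+18 = 22 → [1, 4, 13, 18, 22, 5, 0]
k=5: L[5] = 5+22 = 27 → [1, 4, 13, 18, 22, 27, 0]
k=6: L[6] = 0+27 = 27 → [1, 4, 13, 18, 22, 27, 27]
sum = 112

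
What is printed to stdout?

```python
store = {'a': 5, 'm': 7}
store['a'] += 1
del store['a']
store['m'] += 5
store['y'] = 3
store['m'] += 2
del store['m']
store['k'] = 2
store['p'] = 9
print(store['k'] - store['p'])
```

store['a'] = 5+1 = 6 → {'a': 6, 'm': 7}
del 'a' → {'m': 7}
store['m'] = 7+5 = 12 → {'m': 12}
store['y'] = 3 → {'m': 12, 'y': 3}
store['m'] = 12+2 = 14 → {'m': 14, 'y': 3}
del 'm' → {'y': 3}
store['k'] = 2 → {'y': 3, 'k': 2}
store['p'] = 9 → {'y': 3, 'k': 2, 'p': 9}
store['k']-store['p'] = 2-9 = -7

-7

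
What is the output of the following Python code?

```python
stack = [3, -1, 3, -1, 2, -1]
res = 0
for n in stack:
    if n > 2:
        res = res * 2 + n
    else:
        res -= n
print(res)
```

11

n=3: >2, res = 0*2+3 = 3
n=-1: not >2, res = 3-(-1) = 4
n=3: >2, res = 4*2+3 = 11
n=-1: not >2, res = 11-(-1) = 12
n=2: not >2, res = 12-2 = 10
n=-1: not >2, res = 10-(-1) = 11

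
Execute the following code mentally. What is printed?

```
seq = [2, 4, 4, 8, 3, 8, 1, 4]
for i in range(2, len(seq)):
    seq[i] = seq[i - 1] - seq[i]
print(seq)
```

[2, 4, 0, -8, -11, -19, -20, -24]

i=2: seq[2] = 4-4 = 0 → [2, 4, 0, 8, 3, 8, 1, 4]
i=3: seq[3] = 0-8 = -8 → [2, 4, 0, -8, 3, 8, 1, 4]
i=4: seq[4] = (-8)-3 = -11 → [2, 4, 0, -8, -11, 8, 1, 4]
i=5: seq[5] = (-11)-8 = -19 → [2, 4, 0, -8, -11, -19, 1, 4]
i=6: seq[6] = (-19)-1 = -20 → [2, 4, 0, -8, -11, -19, -20, 4]
i=7: seq[7] = (-20)-4 = -24 → [2, 4, 0, -8, -11, -19, -20, -24]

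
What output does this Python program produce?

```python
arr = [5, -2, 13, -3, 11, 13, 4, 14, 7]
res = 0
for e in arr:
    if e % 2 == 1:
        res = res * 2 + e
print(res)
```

e=5: odd, res = 0*2+5 = 5
e=-2: not odd
e=13: odd, res = 5*2+13 = 23
e=-3: odd, res = 23*2+(-3) = 43
e=11: odd, res = 43*2+11 = 97
e=13: odd, res = 97*2+13 = 207
e=4: not odd
e=14: not odd
e=7: odd, res = 207*2+7 = 421

421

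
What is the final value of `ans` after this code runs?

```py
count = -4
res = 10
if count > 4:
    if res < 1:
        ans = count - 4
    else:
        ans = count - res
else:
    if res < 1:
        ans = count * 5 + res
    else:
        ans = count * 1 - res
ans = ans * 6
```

count=-4, res=10
count > 4 is False; res < 1 is False
→ ans = count * 1 - res = -14
ans = (-14)*6 = -84

-84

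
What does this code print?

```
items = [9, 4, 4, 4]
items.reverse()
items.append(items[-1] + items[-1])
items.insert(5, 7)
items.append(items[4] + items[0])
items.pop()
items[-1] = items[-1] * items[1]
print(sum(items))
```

reverse → [4, 4, 4, 9]
append items[-1]+items[-1] = 9+9 = 18 → [4, 4, 4, 9, 18]
insert 7 at 5 → [4, 4, 4, 9, 18, 7]
append items[4]+items[0] = 18+4 = 22 → [4, 4, 4, 9, 18, 7, 22]
pop() removes 22 → [4, 4, 4, 9, 18, 7]
items[-1] = items[-1]*items[1] = 7*4 = 28 → [4, 4, 4, 9, 18, 28]
sum = 67

67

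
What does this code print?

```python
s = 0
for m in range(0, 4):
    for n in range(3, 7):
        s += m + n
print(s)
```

96

m=0,n=3: s = 0+3 = 3
m=0,n=4: s = 3+4 = 7
m=0,n=5: s = 7+5 = 12
m=0,n=6: s = 12+6 = 18
m=1,n=3: s = 18+4 = 22
m=1,n=4: s = 22+5 = 27
m=1,n=5: s = 27+6 = 33
m=1,n=6: s = 33+7 = 40
m=2,n=3: s = 40+5 = 45
m=2,n=4: s = 45+6 = 51
m=2,n=5: s = 51+7 = 58
m=2,n=6: s = 58+8 = 66
m=3,n=3: s = 66+6 = 72
m=3,n=4: s = 72+7 = 79
m=3,n=5: s = 79+8 = 87
m=3,n=6: s = 87+9 = 96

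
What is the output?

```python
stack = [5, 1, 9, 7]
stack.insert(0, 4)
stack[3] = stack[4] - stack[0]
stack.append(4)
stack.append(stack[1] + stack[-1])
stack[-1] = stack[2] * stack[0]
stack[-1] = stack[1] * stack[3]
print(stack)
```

[4, 5, 1, 3, 7, 4, 15]

insert 4 at 0 → [4, 5, 1, 9, 7]
stack[3] = stack[4]-stack[0] = 7-4 = 3 → [4, 5, 1, 3, 7]
append 4 → [4, 5, 1, 3, 7, 4]
append stack[1]+stack[-1] = 5+4 = 9 → [4, 5, 1, 3, 7, 4, 9]
stack[-1] = stack[2]*stack[0] = 1*4 = 4 → [4, 5, 1, 3, 7, 4, 4]
stack[-1] = stack[1]*stack[3] = 5*3 = 15 → [4, 5, 1, 3, 7, 4, 15]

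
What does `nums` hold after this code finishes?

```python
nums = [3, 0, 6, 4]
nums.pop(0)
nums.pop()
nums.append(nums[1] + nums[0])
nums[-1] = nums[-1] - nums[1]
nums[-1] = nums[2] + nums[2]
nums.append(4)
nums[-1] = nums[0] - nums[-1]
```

[0, 6, 0, -4]

pop(0) removes 3 → [0, 6, 4]
pop() removes 4 → [0, 6]
append nums[1]+nums[0] = 6+0 = 6 → [0, 6, 6]
nums[-1] = nums[-1]-nums[1] = 6-6 = 0 → [0, 6, 0]
nums[-1] = nums[2]+nums[2] = 0+0 = 0 → [0, 6, 0]
append 4 → [0, 6, 0, 4]
nums[-1] = nums[0]-nums[-1] = 0-4 = -4 → [0, 6, 0, -4]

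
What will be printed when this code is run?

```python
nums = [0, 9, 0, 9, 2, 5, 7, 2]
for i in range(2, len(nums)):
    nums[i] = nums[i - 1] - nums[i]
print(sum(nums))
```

-21

i=2: nums[2] = 9-0 = 9 → [0, 9, 9, 9, 2, 5, 7, 2]
i=3: nums[3] = 9-9 = 0 → [0, 9, 9, 0, 2, 5, 7, 2]
i=4: nums[4] = 0-2 = -2 → [0, 9, 9, 0, -2, 5, 7, 2]
i=5: nums[5] = (-2)-5 = -7 → [0, 9, 9, 0, -2, -7, 7, 2]
i=6: nums[6] = (-7)-7 = -14 → [0, 9, 9, 0, -2, -7, -14, 2]
i=7: nums[7] = (-14)-2 = -16 → [0, 9, 9, 0, -2, -7, -14, -16]
sum = -21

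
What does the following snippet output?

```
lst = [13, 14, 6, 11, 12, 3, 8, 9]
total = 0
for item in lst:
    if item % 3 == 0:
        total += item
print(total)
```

30

item=13: not %3==0
item=14: not %3==0
item=6: %3==0, total = 0+6 = 6
item=11: not %3==0
item=12: %3==0, total = 6+12 = 18
item=3: %3==0, total = 18+3 = 21
item=8: not %3==0
item=9: %3==0, total = 21+9 = 30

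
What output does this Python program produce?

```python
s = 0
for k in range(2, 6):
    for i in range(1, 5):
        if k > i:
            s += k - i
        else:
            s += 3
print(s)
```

38

k=2,i=1: 2>1, s = 0+1 = 1
k=2,i=2: not 2>2, s = 1+3 = 4
k=2,i=3: not 2>3, s = 4+3 = 7
k=2,i=4: not 2>4, s = 7+3 = 10
k=3,i=1: 3>1, s = 10+2 = 12
k=3,i=2: 3>2, s = 12+1 = 13
k=3,i=3: not 3>3, s = 13+3 = 16
k=3,i=4: not 3>4, s = 16+3 = 19
k=4,i=1: 4>1, s = 19+3 = 22
k=4,i=2: 4>2, s = 22+2 = 24
k=4,i=3: 4>3, s = 24+1 = 25
k=4,i=4: not 4>4, s = 25+3 = 28
k=5,i=1: 5>1, s = 28+4 = 32
k=5,i=2: 5>2, s = 32+3 = 35
k=5,i=3: 5>3, s = 35+2 = 37
k=5,i=4: 5>4, s = 37+1 = 38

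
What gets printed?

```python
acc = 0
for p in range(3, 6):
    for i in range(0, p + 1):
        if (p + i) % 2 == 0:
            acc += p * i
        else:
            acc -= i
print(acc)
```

p=3,i=0: odd sum, acc = 0-0 = 0
p=3,i=1: even sum, acc = 0+3 = 3
p=3,i=2: odd sum, acc = 3-2 = 1
p=3,i=3: even sum, acc = 1+9 = 10
p=4,i=0: even sum, acc = 10+0 = 10
p=4,i=1: odd sum, acc = 10-1 = 9
p=4,i=2: even sum, acc = 9+8 = 17
p=4,i=3: odd sum, acc = 17-3 = 14
p=4,i=4: even sum, acc = 14+16 = 30
p=5,i=0: odd sum, acc = 30-0 = 30
p=5,i=1: even sum, acc = 30+5 = 35
p=5,i=2: odd sum, acc = 35-2 = 33
p=5,i=3: even sum, acc = 33+15 = 48
p=5,i=4: odd sum, acc = 48-4 = 44
p=5,i=5: even sum, acc = 44+25 = 69

69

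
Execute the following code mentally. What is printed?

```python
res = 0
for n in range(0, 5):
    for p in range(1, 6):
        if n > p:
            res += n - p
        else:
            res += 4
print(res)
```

n=0,p=1: not 0>1, res = 0+4 = 4
n=0,p=2: not 0>2, res = 4+4 = 8
n=0,p=3: not 0>3, res = 8+4 = 12
n=0,p=4: not 0>4, res = 12+4 = 16
n=0,p=5: not 0>5, res = 16+4 = 20
n=1,p=1: not 1>1, res = 20+4 = 24
n=1,p=2: not 1>2, res = 24+4 = 28
n=1,p=3: not 1>3, res = 28+4 = 32
n=1,p=4: not 1>4, res = 32+4 = 36
n=1,p=5: not 1>5, res = 36+4 = 40
n=2,p=1: 2>1, res = 40+1 = 41
n=2,p=2: not 2>2, res = 41+4 = 45
n=2,p=3: not 2>3, res = 45+4 = 49
n=2,p=4: not 2>4, res = 49+4 = 53
n=2,p=5: not 2>5, res = 53+4 = 57
n=3,p=1: 3>1, res = 57+2 = 59
n=3,p=2: 3>2, res = 59+1 = 60
n=3,p=3: not 3>3, res = 60+4 = 64
n=3,p=4: not 3>4, res = 64+4 = 68
n=3,p=5: not 3>5, res = 68+4 = 72
n=4,p=1: 4>1, res = 72+3 = 75
n=4,p=2: 4>2, res = 75+2 = 77
n=4,p=3: 4>3, res = 77+1 = 78
n=4,p=4: not 4>4, res = 78+4 = 82
n=4,p=5: not 4>5, res = 82+4 = 86

86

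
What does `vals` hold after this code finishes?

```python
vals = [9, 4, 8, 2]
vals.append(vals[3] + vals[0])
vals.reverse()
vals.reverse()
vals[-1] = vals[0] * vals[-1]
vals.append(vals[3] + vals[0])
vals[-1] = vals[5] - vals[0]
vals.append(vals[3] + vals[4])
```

append vals[3]+vals[0] = 2+9 = 11 → [9, 4, 8, 2, 11]
reverse → [11, 2, 8, 4, 9]
reverse → [9, 4, 8, 2, 11]
vals[-1] = vals[0]*vals[-1] = 9*11 = 99 → [9, 4, 8, 2, 99]
append vals[3]+vals[0] = 2+9 = 11 → [9, 4, 8, 2, 99, 11]
vals[-1] = vals[5]-vals[0] = 11-9 = 2 → [9, 4, 8, 2, 99, 2]
append vals[3]+vals[4] = 2+99 = 101 → [9, 4, 8, 2, 99, 2, 101]

[9, 4, 8, 2, 99, 2, 101]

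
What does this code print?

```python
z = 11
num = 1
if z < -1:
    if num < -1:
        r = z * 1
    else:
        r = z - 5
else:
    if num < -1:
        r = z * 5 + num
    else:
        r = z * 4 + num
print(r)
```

45

z=11, num=1
z < -1 is False; num < -1 is False
→ r = z * 4 + num = 45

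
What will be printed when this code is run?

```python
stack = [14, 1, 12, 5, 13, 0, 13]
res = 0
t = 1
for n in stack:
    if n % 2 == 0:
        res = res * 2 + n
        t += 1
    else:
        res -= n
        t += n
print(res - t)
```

-9

n=14: even, res = 0*2+14 = 14; t=2
n=1: not even, res = 14-1 = 13; t=3
n=12: even, res = 13*2+12 = 38; t=4
n=5: not even, res = 38-5 = 33; t=9
n=13: not even, res = 33-13 = 20; t=22
n=0: even, res = 20*2+0 = 40; t=23
n=13: not even, res = 40-13 = 27; t=36
res-t = 27-36 = -9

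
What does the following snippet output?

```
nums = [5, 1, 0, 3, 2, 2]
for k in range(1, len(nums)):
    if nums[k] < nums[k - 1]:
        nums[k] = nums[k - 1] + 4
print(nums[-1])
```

k=1: 1<5, nums[1] = 5+4 = 9 → [5, 9, 0, 3, 2, 2]
k=2: 0<9, nums[2] = 9+4 = 13 → [5, 9, 13, 3, 2, 2]
k=3: 3<13, nums[3] = 13+4 = 17 → [5, 9, 13, 17, 2, 2]
k=4: 2<17, nums[4] = 17+4 = 21 → [5, 9, 13, 17, 21, 2]
k=5: 2<21, nums[5] = 21+4 = 25 → [5, 9, 13, 17, 21, 25]

25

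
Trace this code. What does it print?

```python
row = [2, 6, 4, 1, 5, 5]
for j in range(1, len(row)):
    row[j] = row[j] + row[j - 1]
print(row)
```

[2, 8, 12, 13, 18, 23]

j=1: row[1] = 6+2 = 8 → [2, 8, 4, 1, 5, 5]
j=2: row[2] = 4+8 = 12 → [2, 8, 12, 1, 5, 5]
j=3: row[3] = 1+12 = 13 → [2, 8, 12, 13, 5, 5]
j=4: row[4] = 5+13 = 18 → [2, 8, 12, 13, 18, 5]
j=5: row[5] = 5+18 = 23 → [2, 8, 12, 13, 18, 23]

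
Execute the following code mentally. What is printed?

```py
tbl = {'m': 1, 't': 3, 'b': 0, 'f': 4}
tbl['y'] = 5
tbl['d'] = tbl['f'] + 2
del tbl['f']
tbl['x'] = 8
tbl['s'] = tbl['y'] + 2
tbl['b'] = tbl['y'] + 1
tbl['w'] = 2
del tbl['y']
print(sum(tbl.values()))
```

tbl['y'] = 5 → {'m': 1, 't': 3, 'b': 0, 'f': 4, 'y': 5}
tbl['d'] = tbl['f']+2 = 6 → {'m': 1, 't': 3, 'b': 0, 'f': 4, 'y': 5, 'd': 6}
del 'f' → {'m': 1, 't': 3, 'b': 0, 'y': 5, 'd': 6}
tbl['x'] = 8 → {'m': 1, 't': 3, 'b': 0, 'y': 5, 'd': 6, 'x': 8}
tbl['s'] = tbl['y']+2 = 7 → {'m': 1, 't': 3, 'b': 0, 'y': 5, 'd': 6, 'x': 8, 's': 7}
tbl['b'] = tbl['y']+1 = 6 → {'m': 1, 't': 3, 'b': 6, 'y': 5, 'd': 6, 'x': 8, 's': 7}
tbl['w'] = 2 → {'m': 1, 't': 3, 'b': 6, 'y': 5, 'd': 6, 'x': 8, 's': 7, 'w': 2}
del 'y' → {'m': 1, 't': 3, 'b': 6, 'd': 6, 'x': 8, 's': 7, 'w': 2}
sum of values = 33

33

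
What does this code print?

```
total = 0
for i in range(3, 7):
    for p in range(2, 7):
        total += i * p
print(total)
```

360

i=3,p=2: total = 0+6 = 6
i=3,p=3: total = 6+9 = 15
i=3,p=4: total = 15+12 = 27
i=3,p=5: total = 27+15 = 42
i=3,p=6: total = 42+18 = 60
i=4,p=2: total = 60+8 = 68
i=4,p=3: total = 68+12 = 80
i=4,p=4: total = 80+16 = 96
i=4,p=5: total = 96+20 = 116
i=4,p=6: total = 116+24 = 140
i=5,p=2: total = 140+10 = 150
i=5,p=3: total = 150+15 = 165
i=5,p=4: total = 165+20 = 185
i=5,p=5: total = 185+25 = 210
i=5,p=6: total = 210+30 = 240
i=6,p=2: total = 240+12 = 252
i=6,p=3: total = 252+18 = 270
i=6,p=4: total = 270+24 = 294
i=6,p=5: total = 294+30 = 324
i=6,p=6: total = 324+36 = 360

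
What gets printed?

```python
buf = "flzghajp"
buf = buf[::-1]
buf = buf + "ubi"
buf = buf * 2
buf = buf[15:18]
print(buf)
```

reverse → 'pjahgzlf'
+ 'ubi' → 'pjahgzlfubi'
repeat ×2 → 'pjahgzlfubipjahgzlfubi'
slice [15:18] → 'gzl'

gzl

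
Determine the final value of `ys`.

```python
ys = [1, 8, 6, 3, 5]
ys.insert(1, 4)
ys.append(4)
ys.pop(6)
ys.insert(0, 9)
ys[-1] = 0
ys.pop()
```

[9, 1, 4, 8, 6, 3]

insert 4 at 1 → [1, 4, 8, 6, 3, 5]
append 4 → [1, 4, 8, 6, 3, 5, 4]
pop(6) removes 4 → [1, 4, 8, 6, 3, 5]
insert 9 at 0 → [9, 1, 4, 8, 6, 3, 5]
ys[-1] = 0 → [9, 1, 4, 8, 6, 3, 0]
pop() removes 0 → [9, 1, 4, 8, 6, 3]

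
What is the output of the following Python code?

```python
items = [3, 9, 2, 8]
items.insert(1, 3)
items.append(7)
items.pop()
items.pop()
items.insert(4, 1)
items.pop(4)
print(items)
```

insert 3 at 1 → [3, 3, 9, 2, 8]
append 7 → [3, 3, 9, 2, 8, 7]
pop() removes 7 → [3, 3, 9, 2, 8]
pop() removes 8 → [3, 3, 9, 2]
insert 1 at 4 → [3, 3, 9, 2, 1]
pop(4) removes 1 → [3, 3, 9, 2]

[3, 3, 9, 2]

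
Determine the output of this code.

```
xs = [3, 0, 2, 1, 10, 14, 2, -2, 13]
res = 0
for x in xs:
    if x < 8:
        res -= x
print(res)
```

-6

x=3: <8, res = 0-3 = -3
x=0: <8, res = (-3)-0 = -3
x=2: <8, res = (-3)-2 = -5
x=1: <8, res = (-5)-1 = -6
x=10: not <8
x=14: not <8
x=2: <8, res = (-6)-2 = -8
x=-2: <8, res = (-8)-(-2) = -6
x=13: not <8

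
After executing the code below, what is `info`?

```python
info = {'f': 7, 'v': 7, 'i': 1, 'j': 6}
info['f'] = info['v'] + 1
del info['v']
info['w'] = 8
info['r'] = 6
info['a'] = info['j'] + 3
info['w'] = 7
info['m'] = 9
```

{'f': 8, 'i': 1, 'j': 6, 'w': 7, 'r': 6, 'a': 9, 'm': 9}

info['f'] = info['v']+1 = 8 → {'f': 8, 'v': 7, 'i': 1, 'j': 6}
del 'v' → {'f': 8, 'i': 1, 'j': 6}
info['w'] = 8 → {'f': 8, 'i': 1, 'j': 6, 'w': 8}
info['r'] = 6 → {'f': 8, 'i': 1, 'j': 6, 'w': 8, 'r': 6}
info['a'] = info['j']+3 = 9 → {'f': 8, 'i': 1, 'j': 6, 'w': 8, 'r': 6, 'a': 9}
info['w'] = 7 → {'f': 8, 'i': 1, 'j': 6, 'w': 7, 'r': 6, 'a': 9}
info['m'] = 9 → {'f': 8, 'i': 1, 'j': 6, 'w': 7, 'r': 6, 'a': 9, 'm': 9}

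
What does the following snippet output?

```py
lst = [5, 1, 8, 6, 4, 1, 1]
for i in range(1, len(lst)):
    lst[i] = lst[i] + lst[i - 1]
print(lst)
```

[5, 6, 14, 20, 24, 25, 26]

i=1: lst[1] = 1+5 = 6 → [5, 6, 8, 6, 4, 1, 1]
i=2: lst[2] = 8+6 = 14 → [5, 6, 14, 6, 4, 1, 1]
i=3: lst[3] = 6+14 = 20 → [5, 6, 14, 20, 4, 1, 1]
i=4: lst[4] = 4+20 = 24 → [5, 6, 14, 20, 24, 1, 1]
i=5: lst[5] = 1+24 = 25 → [5, 6, 14, 20, 24, 25, 1]
i=6: lst[6] = 1+25 = 26 → [5, 6, 14, 20, 24, 25, 26]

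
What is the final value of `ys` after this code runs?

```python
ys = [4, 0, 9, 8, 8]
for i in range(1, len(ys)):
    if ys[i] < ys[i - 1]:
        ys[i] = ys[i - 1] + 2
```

[4, 6, 9, 11, 13]

i=1: 0<4, ys[1] = 4+2 = 6 → [4, 6, 9, 8, 8]
i=2: 9>=6, unchanged → [4, 6, 9, 8, 8]
i=3: 8<9, ys[3] = 9+2 = 11 → [4, 6, 9, 11, 8]
i=4: 8<11, ys[4] = 11+2 = 13 → [4, 6, 9, 11, 13]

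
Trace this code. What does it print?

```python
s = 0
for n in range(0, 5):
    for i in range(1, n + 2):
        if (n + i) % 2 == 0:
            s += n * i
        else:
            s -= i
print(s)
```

19

n=0,i=1: odd sum, s = 0-1 = -1
n=1,i=1: even sum, s = (-1)+1 = 0
n=1,i=2: odd sum, s = 0-2 = -2
n=2,i=1: odd sum, s = (-2)-1 = -3
n=2,i=2: even sum, s = (-3)+4 = 1
n=2,i=3: odd sum, s = 1-3 = -2
n=3,i=1: even sum, s = (-2)+3 = 1
n=3,i=2: odd sum, s = 1-2 = -1
n=3,i=3: even sum, s = (-1)+9 = 8
n=3,i=4: odd sum, s = 8-4 = 4
n=4,i=1: odd sum, s = 4-1 = 3
n=4,i=2: even sum, s = 3+8 = 11
n=4,i=3: odd sum, s = 11-3 = 8
n=4,i=4: even sum, s = 8+16 = 24
n=4,i=5: odd sum, s = 24-5 = 19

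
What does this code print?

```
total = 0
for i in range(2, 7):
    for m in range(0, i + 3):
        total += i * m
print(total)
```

i=2,m=0: total = 0+0 = 0
i=2,m=1: total = 0+2 = 2
i=2,m=2: total = 2+4 = 6
i=2,m=3: total = 6+6 = 12
i=2,m=4: total = 12+8 = 20
i=3,m=0: total = 20+0 = 20
i=3,m=1: total = 20+3 = 23
i=3,m=2: total = 23+6 = 29
i=3,m=3: total = 29+9 = 38
i=3,m=4: total = 38+12 = 50
i=3,m=5: total = 50+15 = 65
i=4,m=0: total = 65+0 = 65
i=4,m=1: total = 65+4 = 69
i=4,m=2: total = 69+8 = 77
i=4,m=3: total = 77+12 = 89
i=4,m=4: total = 89+16 = 105
i=4,m=5: total = 105+20 = 125
i=4,m=6: total = 125+24 = 149
i=5,m=0: total = 149+0 = 149
i=5,m=1: total = 149+5 = 154
i=5,m=2: total = 154+10 = 164
i=5,m=3: total = 164+15 = 179
i=5,m=4: total = 179+20 = 199
i=5,m=5: total = 199+25 = 224
i=5,m=6: total = 224+30 = 254
i=5,m=7: total = 254+35 = 289
i=6,m=0: total = 289+0 = 289
i=6,m=1: total = 289+6 = 295
i=6,m=2: total = 295+12 = 307
i=6,m=3: total = 307+18 = 325
i=6,m=4: total = 325+24 = 349
i=6,m=5: total = 349+30 = 379
i=6,m=6: total = 379+36 = 415
i=6,m=7: total = 415+42 = 457
i=6,m=8: total = 457+48 = 505

505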